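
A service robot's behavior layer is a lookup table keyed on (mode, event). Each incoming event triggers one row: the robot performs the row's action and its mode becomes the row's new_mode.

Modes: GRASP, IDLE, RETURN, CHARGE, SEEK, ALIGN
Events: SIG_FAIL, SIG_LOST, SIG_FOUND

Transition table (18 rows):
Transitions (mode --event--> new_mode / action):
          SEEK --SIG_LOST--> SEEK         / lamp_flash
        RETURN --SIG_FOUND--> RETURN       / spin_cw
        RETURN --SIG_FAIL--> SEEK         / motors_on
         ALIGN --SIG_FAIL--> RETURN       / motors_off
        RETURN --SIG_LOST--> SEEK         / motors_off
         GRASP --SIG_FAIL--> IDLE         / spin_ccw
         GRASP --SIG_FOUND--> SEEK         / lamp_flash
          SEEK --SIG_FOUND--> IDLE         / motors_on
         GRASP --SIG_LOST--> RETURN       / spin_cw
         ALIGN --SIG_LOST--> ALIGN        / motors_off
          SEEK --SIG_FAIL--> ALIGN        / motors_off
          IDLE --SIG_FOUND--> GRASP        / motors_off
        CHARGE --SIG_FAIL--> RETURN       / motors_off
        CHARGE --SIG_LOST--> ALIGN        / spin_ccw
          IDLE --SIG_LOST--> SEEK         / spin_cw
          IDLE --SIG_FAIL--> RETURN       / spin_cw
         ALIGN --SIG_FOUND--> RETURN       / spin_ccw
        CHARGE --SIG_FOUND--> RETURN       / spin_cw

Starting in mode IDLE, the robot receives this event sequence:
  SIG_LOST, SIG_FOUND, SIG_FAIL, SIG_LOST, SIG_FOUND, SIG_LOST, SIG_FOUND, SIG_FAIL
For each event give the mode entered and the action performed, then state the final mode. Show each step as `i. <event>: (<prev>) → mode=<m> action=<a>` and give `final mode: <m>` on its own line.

final mode: RETURN

1. SIG_LOST: (IDLE) → mode=SEEK action=spin_cw
2. SIG_FOUND: (SEEK) → mode=IDLE action=motors_on
3. SIG_FAIL: (IDLE) → mode=RETURN action=spin_cw
4. SIG_LOST: (RETURN) → mode=SEEK action=motors_off
5. SIG_FOUND: (SEEK) → mode=IDLE action=motors_on
6. SIG_LOST: (IDLE) → mode=SEEK action=spin_cw
7. SIG_FOUND: (SEEK) → mode=IDLE action=motors_on
8. SIG_FAIL: (IDLE) → mode=RETURN action=spin_cw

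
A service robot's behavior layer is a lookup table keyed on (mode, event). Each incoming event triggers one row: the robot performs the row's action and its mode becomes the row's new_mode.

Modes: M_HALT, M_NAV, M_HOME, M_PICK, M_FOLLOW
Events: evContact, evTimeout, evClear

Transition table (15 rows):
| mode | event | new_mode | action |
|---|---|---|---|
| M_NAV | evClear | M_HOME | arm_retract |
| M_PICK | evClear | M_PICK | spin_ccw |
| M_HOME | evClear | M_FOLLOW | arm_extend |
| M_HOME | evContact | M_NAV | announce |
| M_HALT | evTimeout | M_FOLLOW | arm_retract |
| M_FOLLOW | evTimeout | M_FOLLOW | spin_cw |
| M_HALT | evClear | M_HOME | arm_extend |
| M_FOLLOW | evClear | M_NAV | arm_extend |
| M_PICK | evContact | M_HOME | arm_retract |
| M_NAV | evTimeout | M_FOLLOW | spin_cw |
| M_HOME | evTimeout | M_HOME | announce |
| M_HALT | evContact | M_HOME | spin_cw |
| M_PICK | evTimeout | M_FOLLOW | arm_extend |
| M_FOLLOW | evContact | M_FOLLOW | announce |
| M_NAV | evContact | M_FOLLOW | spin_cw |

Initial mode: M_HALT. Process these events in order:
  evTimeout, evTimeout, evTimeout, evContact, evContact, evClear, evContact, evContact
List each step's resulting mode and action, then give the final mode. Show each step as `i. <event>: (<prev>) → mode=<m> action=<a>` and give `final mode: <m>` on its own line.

1. evTimeout: (M_HALT) → mode=M_FOLLOW action=arm_retract
2. evTimeout: (M_FOLLOW) → mode=M_FOLLOW action=spin_cw
3. evTimeout: (M_FOLLOW) → mode=M_FOLLOW action=spin_cw
4. evContact: (M_FOLLOW) → mode=M_FOLLOW action=announce
5. evContact: (M_FOLLOW) → mode=M_FOLLOW action=announce
6. evClear: (M_FOLLOW) → mode=M_NAV action=arm_extend
7. evContact: (M_NAV) → mode=M_FOLLOW action=spin_cw
8. evContact: (M_FOLLOW) → mode=M_FOLLOW action=announce

final mode: M_FOLLOW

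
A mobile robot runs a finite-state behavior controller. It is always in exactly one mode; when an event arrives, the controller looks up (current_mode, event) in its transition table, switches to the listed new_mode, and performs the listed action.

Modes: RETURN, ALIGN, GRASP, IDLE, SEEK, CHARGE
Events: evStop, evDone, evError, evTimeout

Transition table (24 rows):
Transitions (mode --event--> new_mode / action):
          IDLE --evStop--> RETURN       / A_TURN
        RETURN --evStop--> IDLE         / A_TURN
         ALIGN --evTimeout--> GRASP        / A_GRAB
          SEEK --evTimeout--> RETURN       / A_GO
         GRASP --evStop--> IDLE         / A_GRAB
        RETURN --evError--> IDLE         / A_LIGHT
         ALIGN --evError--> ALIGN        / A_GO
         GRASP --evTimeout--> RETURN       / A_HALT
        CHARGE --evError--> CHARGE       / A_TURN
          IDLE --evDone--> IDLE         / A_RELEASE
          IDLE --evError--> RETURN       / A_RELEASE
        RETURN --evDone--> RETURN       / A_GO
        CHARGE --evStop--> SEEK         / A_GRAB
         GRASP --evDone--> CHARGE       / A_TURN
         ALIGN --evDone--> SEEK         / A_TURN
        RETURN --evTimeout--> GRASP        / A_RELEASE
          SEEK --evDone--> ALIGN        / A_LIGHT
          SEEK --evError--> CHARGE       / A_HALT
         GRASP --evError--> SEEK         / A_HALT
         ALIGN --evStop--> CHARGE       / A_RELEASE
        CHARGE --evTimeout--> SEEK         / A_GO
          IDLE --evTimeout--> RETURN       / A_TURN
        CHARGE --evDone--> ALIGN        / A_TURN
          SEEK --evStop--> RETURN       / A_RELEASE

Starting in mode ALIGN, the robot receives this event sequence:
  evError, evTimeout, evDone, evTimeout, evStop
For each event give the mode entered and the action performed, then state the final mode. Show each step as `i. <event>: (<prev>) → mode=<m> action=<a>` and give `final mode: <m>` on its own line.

final mode: RETURN

1. evError: (ALIGN) → mode=ALIGN action=A_GO
2. evTimeout: (ALIGN) → mode=GRASP action=A_GRAB
3. evDone: (GRASP) → mode=CHARGE action=A_TURN
4. evTimeout: (CHARGE) → mode=SEEK action=A_GO
5. evStop: (SEEK) → mode=RETURN action=A_RELEASE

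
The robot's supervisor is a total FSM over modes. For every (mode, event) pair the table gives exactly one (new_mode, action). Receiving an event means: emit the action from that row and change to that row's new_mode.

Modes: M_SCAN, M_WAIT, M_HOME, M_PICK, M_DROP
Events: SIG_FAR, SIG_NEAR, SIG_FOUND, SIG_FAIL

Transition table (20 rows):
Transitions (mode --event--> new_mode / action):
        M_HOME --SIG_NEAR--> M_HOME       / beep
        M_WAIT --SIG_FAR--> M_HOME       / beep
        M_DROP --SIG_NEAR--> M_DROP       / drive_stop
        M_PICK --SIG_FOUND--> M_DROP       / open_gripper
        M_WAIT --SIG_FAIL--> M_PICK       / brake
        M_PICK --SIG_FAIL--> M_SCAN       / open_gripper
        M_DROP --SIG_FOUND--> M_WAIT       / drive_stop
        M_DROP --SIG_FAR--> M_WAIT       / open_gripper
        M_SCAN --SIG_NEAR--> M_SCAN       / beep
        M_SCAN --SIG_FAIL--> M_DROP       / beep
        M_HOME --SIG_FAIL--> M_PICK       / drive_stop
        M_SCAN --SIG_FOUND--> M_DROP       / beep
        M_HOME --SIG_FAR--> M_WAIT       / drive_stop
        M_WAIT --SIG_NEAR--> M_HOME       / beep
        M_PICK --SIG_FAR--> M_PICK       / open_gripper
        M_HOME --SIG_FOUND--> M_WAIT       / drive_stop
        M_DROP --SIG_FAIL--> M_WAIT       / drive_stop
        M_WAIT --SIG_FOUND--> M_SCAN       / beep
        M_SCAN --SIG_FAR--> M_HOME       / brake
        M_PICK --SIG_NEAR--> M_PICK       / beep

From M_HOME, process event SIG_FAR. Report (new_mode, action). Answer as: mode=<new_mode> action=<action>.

current mode = M_HOME; filter table to that mode:
  (M_HOME, SIG_NEAR) → (M_HOME, beep)
  (M_HOME, SIG_FAIL) → (M_PICK, drive_stop)
  (M_HOME, SIG_FAR) → (M_WAIT, drive_stop)  ← event matches
  (M_HOME, SIG_FOUND) → (M_WAIT, drive_stop)
event = SIG_FAR selects (M_WAIT, drive_stop)

mode=M_WAIT action=drive_stop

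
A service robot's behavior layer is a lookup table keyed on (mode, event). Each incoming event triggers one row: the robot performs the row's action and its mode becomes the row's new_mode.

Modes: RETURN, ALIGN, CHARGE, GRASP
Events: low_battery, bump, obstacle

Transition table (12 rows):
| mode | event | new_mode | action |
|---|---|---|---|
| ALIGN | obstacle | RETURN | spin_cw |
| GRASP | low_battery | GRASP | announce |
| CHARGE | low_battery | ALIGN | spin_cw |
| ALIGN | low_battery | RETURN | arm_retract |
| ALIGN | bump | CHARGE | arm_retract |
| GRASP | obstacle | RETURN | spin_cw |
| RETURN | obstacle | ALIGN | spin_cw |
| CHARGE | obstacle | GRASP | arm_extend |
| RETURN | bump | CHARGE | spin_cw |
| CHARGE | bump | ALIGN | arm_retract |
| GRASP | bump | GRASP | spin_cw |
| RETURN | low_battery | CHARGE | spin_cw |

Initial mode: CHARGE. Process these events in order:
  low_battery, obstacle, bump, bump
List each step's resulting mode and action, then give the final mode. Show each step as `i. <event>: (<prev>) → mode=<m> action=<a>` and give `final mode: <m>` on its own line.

1. low_battery: (CHARGE) → mode=ALIGN action=spin_cw
2. obstacle: (ALIGN) → mode=RETURN action=spin_cw
3. bump: (RETURN) → mode=CHARGE action=spin_cw
4. bump: (CHARGE) → mode=ALIGN action=arm_retract

final mode: ALIGN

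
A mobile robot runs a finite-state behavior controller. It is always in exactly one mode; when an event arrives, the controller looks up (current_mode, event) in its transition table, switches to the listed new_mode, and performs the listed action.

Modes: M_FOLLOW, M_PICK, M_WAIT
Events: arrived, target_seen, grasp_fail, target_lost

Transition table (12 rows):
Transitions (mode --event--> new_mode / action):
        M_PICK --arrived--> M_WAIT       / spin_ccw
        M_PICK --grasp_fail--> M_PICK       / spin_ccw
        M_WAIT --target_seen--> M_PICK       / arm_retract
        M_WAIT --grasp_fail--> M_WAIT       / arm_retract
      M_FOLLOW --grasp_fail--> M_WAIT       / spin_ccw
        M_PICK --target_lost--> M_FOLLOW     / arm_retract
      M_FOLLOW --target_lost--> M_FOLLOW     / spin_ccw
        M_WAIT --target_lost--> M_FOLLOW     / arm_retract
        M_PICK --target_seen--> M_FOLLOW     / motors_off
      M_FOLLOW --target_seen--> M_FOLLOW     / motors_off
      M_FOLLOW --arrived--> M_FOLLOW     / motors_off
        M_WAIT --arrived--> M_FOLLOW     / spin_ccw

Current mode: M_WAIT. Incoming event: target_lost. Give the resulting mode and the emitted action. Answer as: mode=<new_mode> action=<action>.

current mode = M_WAIT; filter table to that mode:
  (M_WAIT, target_seen) → (M_PICK, arm_retract)
  (M_WAIT, grasp_fail) → (M_WAIT, arm_retract)
  (M_WAIT, target_lost) → (M_FOLLOW, arm_retract)  ← event matches
  (M_WAIT, arrived) → (M_FOLLOW, spin_ccw)
event = target_lost selects (M_FOLLOW, arm_retract)

mode=M_FOLLOW action=arm_retract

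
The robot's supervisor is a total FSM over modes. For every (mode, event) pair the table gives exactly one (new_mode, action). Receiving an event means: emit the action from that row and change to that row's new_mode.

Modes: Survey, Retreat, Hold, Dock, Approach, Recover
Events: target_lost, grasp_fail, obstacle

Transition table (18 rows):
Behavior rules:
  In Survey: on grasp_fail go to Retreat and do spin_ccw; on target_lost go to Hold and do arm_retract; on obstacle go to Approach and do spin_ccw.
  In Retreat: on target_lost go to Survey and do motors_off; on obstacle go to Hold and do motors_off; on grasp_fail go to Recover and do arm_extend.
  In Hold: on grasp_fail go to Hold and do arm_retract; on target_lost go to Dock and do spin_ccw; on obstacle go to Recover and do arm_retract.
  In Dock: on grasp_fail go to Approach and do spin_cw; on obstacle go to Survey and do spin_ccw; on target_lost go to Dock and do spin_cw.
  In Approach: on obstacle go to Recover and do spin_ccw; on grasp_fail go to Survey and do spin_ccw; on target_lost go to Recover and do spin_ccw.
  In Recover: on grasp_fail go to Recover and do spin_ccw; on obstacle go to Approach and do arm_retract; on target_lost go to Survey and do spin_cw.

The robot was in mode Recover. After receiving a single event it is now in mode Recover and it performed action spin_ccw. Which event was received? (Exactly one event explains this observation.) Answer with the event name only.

try target_lost: (Recover, target_lost) → (Survey, spin_cw)
try grasp_fail: (Recover, grasp_fail) → (Recover, spin_ccw)  ← matches
try obstacle: (Recover, obstacle) → (Approach, arm_retract)

grasp_fail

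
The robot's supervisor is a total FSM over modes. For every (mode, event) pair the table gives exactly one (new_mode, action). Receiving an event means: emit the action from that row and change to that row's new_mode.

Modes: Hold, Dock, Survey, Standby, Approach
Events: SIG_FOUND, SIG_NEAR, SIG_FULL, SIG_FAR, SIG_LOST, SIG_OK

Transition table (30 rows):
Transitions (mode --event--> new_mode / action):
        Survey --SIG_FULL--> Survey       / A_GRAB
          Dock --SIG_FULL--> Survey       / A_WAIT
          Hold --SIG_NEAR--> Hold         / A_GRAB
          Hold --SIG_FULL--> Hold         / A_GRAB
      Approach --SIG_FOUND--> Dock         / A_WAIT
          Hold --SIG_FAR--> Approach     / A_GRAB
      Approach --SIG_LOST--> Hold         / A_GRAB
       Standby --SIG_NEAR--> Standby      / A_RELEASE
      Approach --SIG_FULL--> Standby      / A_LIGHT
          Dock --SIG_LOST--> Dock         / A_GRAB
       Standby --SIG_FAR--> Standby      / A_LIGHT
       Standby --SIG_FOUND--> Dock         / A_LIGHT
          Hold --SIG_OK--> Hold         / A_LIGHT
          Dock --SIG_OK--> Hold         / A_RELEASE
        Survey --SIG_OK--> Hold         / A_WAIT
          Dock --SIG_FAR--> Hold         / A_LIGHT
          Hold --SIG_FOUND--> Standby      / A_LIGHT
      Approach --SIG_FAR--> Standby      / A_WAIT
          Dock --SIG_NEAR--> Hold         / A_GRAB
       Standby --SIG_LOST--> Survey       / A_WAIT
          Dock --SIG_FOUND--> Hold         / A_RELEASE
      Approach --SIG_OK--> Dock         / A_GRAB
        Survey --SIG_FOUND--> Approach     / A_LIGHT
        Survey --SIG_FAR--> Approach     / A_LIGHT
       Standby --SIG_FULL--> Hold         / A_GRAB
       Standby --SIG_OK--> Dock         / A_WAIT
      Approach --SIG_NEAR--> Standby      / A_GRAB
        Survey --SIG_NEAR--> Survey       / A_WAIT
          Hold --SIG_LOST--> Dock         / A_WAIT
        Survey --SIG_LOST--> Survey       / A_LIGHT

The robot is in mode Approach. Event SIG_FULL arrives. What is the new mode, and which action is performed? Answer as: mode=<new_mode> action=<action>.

current mode = Approach; filter table to that mode:
  (Approach, SIG_FOUND) → (Dock, A_WAIT)
  (Approach, SIG_LOST) → (Hold, A_GRAB)
  (Approach, SIG_FULL) → (Standby, A_LIGHT)  ← event matches
  (Approach, SIG_FAR) → (Standby, A_WAIT)
  (Approach, SIG_OK) → (Dock, A_GRAB)
  (Approach, SIG_NEAR) → (Standby, A_GRAB)
event = SIG_FULL selects (Standby, A_LIGHT)

mode=Standby action=A_LIGHT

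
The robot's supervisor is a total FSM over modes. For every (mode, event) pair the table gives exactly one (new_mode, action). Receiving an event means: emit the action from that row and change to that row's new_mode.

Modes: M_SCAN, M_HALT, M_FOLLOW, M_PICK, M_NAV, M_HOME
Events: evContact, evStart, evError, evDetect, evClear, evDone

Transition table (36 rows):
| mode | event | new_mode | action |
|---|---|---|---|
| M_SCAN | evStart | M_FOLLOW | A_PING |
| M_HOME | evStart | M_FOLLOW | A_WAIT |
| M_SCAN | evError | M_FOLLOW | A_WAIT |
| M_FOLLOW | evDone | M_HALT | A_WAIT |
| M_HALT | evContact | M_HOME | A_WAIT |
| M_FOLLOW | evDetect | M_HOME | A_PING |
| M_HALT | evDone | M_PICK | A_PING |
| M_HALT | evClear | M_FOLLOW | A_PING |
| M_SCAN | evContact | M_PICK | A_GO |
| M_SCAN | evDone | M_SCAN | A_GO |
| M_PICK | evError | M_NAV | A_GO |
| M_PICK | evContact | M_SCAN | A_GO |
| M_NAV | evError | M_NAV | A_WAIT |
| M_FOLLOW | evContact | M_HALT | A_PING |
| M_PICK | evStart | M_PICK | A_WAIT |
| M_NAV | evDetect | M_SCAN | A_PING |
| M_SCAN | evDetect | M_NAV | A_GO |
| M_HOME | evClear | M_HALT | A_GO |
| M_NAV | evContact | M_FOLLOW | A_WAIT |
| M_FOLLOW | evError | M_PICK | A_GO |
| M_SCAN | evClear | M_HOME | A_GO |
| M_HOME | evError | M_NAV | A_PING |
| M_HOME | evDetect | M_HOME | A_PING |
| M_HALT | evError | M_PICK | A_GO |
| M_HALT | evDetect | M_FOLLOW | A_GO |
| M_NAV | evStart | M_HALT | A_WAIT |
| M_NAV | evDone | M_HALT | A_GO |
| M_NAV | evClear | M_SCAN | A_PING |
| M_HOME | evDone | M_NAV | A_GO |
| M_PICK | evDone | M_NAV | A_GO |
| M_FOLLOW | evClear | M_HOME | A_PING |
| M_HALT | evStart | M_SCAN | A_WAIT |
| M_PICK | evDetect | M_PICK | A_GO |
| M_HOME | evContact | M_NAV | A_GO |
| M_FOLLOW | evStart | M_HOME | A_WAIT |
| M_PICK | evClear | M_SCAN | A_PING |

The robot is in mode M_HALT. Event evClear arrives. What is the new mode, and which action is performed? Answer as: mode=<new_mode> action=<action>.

current mode = M_HALT; filter table to that mode:
  (M_HALT, evContact) → (M_HOME, A_WAIT)
  (M_HALT, evDone) → (M_PICK, A_PING)
  (M_HALT, evClear) → (M_FOLLOW, A_PING)  ← event matches
  (M_HALT, evError) → (M_PICK, A_GO)
  (M_HALT, evDetect) → (M_FOLLOW, A_GO)
  (M_HALT, evStart) → (M_SCAN, A_WAIT)
event = evClear selects (M_FOLLOW, A_PING)

mode=M_FOLLOW action=A_PING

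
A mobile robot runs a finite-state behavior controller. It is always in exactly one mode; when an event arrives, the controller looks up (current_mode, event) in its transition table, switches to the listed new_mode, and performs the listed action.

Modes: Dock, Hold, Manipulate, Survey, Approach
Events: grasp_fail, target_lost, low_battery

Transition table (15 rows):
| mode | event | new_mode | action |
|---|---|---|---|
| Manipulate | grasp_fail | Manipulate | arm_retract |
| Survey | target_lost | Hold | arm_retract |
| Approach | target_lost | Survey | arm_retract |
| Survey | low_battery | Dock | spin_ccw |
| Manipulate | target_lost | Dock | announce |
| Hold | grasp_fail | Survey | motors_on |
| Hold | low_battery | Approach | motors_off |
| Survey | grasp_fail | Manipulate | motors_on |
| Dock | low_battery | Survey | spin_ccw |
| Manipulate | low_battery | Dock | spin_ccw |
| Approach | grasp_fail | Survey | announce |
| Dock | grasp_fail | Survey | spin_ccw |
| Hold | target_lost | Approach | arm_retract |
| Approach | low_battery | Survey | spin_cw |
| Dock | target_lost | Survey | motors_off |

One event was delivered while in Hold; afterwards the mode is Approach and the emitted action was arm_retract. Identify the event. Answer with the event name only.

target_lost

try grasp_fail: (Hold, grasp_fail) → (Survey, motors_on)
try target_lost: (Hold, target_lost) → (Approach, arm_retract)  ← matches
try low_battery: (Hold, low_battery) → (Approach, motors_off)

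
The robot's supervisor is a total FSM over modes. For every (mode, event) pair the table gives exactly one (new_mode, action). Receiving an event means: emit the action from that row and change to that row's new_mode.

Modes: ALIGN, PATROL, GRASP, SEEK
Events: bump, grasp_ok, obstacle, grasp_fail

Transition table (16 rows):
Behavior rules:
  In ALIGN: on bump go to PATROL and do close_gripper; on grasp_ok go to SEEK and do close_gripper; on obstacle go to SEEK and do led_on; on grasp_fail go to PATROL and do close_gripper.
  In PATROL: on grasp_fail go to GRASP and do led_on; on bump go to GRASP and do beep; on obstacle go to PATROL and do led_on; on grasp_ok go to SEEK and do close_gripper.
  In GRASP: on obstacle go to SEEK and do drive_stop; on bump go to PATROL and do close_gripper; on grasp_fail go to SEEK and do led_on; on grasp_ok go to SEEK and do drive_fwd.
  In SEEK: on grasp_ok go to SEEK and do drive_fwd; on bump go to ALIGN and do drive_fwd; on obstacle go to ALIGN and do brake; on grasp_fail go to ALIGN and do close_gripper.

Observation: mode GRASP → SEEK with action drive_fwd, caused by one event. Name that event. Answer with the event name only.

grasp_ok

try bump: (GRASP, bump) → (PATROL, close_gripper)
try grasp_ok: (GRASP, grasp_ok) → (SEEK, drive_fwd)  ← matches
try obstacle: (GRASP, obstacle) → (SEEK, drive_stop)
try grasp_fail: (GRASP, grasp_fail) → (SEEK, led_on)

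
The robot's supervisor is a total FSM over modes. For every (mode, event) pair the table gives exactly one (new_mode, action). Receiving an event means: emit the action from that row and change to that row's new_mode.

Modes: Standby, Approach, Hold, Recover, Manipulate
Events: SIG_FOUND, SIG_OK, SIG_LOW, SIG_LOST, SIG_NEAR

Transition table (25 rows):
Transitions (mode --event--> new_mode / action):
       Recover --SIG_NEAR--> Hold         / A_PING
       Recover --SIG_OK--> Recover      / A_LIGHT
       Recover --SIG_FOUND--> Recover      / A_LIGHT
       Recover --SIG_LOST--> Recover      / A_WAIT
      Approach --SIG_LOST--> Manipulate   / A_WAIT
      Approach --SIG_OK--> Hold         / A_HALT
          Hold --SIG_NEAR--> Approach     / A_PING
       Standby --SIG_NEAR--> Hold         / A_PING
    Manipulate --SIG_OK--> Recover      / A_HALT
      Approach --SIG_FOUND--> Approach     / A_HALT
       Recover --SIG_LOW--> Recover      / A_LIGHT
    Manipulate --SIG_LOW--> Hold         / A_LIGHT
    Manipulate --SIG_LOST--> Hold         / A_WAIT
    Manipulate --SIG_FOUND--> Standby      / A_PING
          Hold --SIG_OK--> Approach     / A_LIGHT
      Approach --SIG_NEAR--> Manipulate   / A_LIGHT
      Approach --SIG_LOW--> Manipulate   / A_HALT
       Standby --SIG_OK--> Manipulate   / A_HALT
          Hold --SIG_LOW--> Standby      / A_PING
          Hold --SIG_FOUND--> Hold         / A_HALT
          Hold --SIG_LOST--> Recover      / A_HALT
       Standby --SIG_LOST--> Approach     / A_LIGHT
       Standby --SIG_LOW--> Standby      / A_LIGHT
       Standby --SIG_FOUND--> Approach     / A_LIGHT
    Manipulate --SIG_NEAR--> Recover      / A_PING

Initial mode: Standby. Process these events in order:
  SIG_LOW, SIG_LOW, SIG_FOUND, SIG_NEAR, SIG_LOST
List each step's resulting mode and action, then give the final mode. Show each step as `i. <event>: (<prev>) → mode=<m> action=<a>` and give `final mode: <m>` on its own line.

final mode: Hold

1. SIG_LOW: (Standby) → mode=Standby action=A_LIGHT
2. SIG_LOW: (Standby) → mode=Standby action=A_LIGHT
3. SIG_FOUND: (Standby) → mode=Approach action=A_LIGHT
4. SIG_NEAR: (Approach) → mode=Manipulate action=A_LIGHT
5. SIG_LOST: (Manipulate) → mode=Hold action=A_WAIT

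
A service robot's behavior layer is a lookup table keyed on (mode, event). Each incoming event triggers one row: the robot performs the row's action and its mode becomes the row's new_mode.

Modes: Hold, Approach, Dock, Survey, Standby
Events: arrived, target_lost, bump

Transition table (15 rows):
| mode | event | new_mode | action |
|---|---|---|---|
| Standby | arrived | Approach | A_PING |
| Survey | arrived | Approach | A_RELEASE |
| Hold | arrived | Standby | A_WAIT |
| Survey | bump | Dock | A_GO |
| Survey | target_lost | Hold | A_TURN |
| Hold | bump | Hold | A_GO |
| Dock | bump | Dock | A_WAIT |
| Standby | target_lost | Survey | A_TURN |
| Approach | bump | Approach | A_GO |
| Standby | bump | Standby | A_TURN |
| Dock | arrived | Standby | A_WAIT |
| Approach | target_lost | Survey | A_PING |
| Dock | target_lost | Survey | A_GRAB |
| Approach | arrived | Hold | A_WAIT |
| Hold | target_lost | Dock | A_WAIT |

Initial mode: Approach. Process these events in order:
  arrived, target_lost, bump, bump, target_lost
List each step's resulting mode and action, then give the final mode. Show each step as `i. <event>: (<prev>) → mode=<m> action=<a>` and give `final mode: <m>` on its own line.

final mode: Survey

1. arrived: (Approach) → mode=Hold action=A_WAIT
2. target_lost: (Hold) → mode=Dock action=A_WAIT
3. bump: (Dock) → mode=Dock action=A_WAIT
4. bump: (Dock) → mode=Dock action=A_WAIT
5. target_lost: (Dock) → mode=Survey action=A_GRAB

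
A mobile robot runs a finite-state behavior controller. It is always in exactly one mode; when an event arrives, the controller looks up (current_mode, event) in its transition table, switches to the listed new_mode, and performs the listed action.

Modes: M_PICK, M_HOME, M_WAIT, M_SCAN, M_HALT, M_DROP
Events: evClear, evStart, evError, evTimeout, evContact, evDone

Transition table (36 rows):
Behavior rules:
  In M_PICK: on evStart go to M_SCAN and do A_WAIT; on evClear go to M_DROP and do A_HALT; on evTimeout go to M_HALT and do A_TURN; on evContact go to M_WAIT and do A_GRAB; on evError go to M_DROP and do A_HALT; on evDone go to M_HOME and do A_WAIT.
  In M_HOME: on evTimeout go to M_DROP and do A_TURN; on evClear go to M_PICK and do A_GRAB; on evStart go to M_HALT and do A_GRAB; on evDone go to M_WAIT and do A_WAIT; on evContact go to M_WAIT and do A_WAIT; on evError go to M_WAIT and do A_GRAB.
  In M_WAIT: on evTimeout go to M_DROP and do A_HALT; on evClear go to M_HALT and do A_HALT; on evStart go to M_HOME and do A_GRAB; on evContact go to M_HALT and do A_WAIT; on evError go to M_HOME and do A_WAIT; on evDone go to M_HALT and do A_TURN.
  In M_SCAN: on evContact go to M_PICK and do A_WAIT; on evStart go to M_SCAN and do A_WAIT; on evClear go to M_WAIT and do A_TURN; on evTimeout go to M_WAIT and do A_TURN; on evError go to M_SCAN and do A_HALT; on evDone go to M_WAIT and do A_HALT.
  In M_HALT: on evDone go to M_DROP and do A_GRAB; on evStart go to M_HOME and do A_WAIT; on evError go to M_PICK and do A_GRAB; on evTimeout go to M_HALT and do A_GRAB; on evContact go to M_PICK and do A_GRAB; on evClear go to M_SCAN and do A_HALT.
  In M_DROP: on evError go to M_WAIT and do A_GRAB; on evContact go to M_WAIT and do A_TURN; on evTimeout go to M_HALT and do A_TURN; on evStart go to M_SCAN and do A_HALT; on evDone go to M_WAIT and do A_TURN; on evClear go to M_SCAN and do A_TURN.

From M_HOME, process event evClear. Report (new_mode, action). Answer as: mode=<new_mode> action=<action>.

current mode = M_HOME; filter table to that mode:
  (M_HOME, evTimeout) → (M_DROP, A_TURN)
  (M_HOME, evClear) → (M_PICK, A_GRAB)  ← event matches
  (M_HOME, evStart) → (M_HALT, A_GRAB)
  (M_HOME, evDone) → (M_WAIT, A_WAIT)
  (M_HOME, evContact) → (M_WAIT, A_WAIT)
  (M_HOME, evError) → (M_WAIT, A_GRAB)
event = evClear selects (M_PICK, A_GRAB)

mode=M_PICK action=A_GRAB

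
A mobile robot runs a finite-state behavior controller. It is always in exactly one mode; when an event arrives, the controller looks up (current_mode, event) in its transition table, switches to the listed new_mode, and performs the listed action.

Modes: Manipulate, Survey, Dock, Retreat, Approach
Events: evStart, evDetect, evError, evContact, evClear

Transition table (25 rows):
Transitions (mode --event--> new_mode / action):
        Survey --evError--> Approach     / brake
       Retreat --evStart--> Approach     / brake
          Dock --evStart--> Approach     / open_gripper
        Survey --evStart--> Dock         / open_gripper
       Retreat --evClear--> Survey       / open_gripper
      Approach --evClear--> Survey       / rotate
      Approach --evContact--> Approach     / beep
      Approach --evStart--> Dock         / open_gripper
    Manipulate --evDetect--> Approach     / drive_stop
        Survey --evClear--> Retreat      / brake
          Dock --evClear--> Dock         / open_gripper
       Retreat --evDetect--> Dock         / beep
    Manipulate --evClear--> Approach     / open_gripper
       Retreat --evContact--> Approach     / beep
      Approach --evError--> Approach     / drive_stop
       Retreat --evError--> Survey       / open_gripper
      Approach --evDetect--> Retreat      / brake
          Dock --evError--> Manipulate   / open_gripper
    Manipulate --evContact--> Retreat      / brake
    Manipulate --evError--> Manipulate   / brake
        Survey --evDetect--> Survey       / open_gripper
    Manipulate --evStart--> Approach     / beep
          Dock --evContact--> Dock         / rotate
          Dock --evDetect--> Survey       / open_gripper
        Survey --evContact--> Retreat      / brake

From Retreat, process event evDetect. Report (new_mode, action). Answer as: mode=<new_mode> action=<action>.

mode=Dock action=beep

current mode = Retreat; filter table to that mode:
  (Retreat, evStart) → (Approach, brake)
  (Retreat, evClear) → (Survey, open_gripper)
  (Retreat, evDetect) → (Dock, beep)  ← event matches
  (Retreat, evContact) → (Approach, beep)
  (Retreat, evError) → (Survey, open_gripper)
event = evDetect selects (Dock, beep)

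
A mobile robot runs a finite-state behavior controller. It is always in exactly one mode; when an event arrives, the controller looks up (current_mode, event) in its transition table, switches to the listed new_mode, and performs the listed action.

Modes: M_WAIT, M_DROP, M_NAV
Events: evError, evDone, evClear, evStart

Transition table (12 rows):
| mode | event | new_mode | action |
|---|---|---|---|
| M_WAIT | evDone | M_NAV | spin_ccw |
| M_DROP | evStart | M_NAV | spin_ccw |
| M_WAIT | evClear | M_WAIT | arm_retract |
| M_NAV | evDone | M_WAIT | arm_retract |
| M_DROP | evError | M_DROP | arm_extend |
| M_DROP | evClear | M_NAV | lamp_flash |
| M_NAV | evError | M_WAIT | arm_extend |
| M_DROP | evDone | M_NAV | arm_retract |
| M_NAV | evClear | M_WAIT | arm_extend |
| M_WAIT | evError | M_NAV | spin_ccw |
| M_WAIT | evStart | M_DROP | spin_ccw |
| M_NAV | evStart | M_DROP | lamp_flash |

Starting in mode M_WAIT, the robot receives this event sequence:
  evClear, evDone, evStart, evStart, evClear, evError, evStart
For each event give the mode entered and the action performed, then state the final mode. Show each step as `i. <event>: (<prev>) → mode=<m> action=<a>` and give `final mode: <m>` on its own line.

final mode: M_DROP

1. evClear: (M_WAIT) → mode=M_WAIT action=arm_retract
2. evDone: (M_WAIT) → mode=M_NAV action=spin_ccw
3. evStart: (M_NAV) → mode=M_DROP action=lamp_flash
4. evStart: (M_DROP) → mode=M_NAV action=spin_ccw
5. evClear: (M_NAV) → mode=M_WAIT action=arm_extend
6. evError: (M_WAIT) → mode=M_NAV action=spin_ccw
7. evStart: (M_NAV) → mode=M_DROP action=lamp_flash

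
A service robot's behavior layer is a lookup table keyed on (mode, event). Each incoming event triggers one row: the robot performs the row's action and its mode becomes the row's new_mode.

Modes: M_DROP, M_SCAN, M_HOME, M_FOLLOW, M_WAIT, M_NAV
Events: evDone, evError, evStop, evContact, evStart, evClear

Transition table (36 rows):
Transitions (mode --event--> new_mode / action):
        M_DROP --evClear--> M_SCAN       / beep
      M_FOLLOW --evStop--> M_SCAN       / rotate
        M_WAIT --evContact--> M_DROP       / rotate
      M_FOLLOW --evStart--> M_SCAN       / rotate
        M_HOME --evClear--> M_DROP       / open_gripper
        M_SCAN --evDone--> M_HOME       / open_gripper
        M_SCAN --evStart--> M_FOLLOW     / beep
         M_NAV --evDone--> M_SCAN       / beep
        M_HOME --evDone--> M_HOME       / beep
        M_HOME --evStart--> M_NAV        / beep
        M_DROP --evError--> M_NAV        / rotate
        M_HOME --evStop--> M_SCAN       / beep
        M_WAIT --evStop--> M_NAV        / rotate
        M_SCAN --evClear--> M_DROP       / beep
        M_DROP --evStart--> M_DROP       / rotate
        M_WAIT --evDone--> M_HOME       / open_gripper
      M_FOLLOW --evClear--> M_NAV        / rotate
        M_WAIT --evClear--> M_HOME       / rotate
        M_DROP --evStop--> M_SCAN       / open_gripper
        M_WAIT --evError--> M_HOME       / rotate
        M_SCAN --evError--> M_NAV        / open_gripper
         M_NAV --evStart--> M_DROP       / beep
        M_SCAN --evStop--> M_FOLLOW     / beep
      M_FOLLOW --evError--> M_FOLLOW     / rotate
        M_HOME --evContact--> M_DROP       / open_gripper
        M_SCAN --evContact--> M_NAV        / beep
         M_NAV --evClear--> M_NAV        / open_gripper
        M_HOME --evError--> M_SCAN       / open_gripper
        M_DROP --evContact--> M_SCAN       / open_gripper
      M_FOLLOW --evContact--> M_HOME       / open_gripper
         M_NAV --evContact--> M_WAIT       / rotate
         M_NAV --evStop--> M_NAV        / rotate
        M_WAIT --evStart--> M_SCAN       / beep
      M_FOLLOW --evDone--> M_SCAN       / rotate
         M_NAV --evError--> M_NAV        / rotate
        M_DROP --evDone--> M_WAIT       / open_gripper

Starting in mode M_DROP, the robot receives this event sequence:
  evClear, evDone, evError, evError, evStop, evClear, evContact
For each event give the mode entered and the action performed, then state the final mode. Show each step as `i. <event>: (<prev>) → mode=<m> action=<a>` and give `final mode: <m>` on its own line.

final mode: M_WAIT

1. evClear: (M_DROP) → mode=M_SCAN action=beep
2. evDone: (M_SCAN) → mode=M_HOME action=open_gripper
3. evError: (M_HOME) → mode=M_SCAN action=open_gripper
4. evError: (M_SCAN) → mode=M_NAV action=open_gripper
5. evStop: (M_NAV) → mode=M_NAV action=rotate
6. evClear: (M_NAV) → mode=M_NAV action=open_gripper
7. evContact: (M_NAV) → mode=M_WAIT action=rotate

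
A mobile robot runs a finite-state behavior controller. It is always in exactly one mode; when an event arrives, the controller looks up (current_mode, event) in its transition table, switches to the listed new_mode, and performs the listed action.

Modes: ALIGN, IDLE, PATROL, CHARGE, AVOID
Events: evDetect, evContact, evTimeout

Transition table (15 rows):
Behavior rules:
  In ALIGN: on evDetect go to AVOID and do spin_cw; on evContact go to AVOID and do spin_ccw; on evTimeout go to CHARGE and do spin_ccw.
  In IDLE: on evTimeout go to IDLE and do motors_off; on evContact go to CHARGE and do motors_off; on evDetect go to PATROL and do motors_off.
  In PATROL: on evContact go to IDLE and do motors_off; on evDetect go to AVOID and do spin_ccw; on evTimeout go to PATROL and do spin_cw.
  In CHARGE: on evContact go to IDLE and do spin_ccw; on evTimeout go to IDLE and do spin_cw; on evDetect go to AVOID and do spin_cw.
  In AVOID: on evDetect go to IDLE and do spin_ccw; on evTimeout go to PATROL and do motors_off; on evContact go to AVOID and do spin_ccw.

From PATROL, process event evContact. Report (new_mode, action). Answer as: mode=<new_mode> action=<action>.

current mode = PATROL; filter table to that mode:
  (PATROL, evContact) → (IDLE, motors_off)  ← event matches
  (PATROL, evDetect) → (AVOID, spin_ccw)
  (PATROL, evTimeout) → (PATROL, spin_cw)
event = evContact selects (IDLE, motors_off)

mode=IDLE action=motors_off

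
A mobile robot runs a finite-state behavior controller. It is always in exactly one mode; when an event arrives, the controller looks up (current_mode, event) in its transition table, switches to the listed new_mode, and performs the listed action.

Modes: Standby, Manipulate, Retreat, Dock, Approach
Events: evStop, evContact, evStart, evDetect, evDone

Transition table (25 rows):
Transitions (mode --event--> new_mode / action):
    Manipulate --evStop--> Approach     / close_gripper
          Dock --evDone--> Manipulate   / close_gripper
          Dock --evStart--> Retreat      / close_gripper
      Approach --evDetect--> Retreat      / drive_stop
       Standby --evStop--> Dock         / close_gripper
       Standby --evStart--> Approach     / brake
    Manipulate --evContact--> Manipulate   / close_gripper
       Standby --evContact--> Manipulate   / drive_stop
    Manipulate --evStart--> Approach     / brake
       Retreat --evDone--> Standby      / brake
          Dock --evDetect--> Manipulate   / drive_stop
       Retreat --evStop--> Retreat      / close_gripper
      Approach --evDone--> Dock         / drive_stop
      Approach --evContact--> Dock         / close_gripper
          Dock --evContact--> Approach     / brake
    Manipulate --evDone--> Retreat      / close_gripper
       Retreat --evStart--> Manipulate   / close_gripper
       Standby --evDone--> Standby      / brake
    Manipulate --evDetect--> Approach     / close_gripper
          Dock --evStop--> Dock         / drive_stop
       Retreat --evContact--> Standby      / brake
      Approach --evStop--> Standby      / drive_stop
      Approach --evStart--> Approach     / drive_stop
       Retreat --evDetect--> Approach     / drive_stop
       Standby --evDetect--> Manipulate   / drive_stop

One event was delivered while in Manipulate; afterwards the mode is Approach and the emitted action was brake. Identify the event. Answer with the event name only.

try evStop: (Manipulate, evStop) → (Approach, close_gripper)
try evContact: (Manipulate, evContact) → (Manipulate, close_gripper)
try evStart: (Manipulate, evStart) → (Approach, brake)  ← matches
try evDetect: (Manipulate, evDetect) → (Approach, close_gripper)
try evDone: (Manipulate, evDone) → (Retreat, close_gripper)

evStart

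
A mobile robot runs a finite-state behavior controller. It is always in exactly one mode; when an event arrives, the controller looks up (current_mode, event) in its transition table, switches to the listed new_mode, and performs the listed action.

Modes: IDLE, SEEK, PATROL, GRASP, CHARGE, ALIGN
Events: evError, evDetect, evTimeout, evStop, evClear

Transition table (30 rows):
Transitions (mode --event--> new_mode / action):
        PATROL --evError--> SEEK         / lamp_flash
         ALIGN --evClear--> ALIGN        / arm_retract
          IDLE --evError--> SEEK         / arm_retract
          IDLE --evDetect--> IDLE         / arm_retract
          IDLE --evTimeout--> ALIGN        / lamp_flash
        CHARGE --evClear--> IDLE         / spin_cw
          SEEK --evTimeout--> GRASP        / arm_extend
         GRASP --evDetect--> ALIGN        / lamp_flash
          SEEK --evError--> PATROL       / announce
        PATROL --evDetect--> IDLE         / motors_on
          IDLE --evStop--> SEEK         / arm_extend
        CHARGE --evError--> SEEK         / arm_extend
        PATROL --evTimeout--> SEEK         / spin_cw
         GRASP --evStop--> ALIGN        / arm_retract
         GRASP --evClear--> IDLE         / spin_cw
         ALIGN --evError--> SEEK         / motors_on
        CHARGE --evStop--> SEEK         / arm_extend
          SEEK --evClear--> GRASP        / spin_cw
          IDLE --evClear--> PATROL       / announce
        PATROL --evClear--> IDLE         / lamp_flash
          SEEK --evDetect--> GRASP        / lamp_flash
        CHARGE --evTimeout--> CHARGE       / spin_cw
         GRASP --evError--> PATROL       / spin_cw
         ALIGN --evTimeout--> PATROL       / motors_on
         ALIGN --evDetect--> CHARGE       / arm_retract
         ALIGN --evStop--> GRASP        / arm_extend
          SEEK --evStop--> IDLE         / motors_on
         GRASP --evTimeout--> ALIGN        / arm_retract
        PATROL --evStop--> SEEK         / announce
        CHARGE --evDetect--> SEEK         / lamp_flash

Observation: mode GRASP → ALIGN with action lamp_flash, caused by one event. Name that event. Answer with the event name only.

try evError: (GRASP, evError) → (PATROL, spin_cw)
try evDetect: (GRASP, evDetect) → (ALIGN, lamp_flash)  ← matches
try evTimeout: (GRASP, evTimeout) → (ALIGN, arm_retract)
try evStop: (GRASP, evStop) → (ALIGN, arm_retract)
try evClear: (GRASP, evClear) → (IDLE, spin_cw)

evDetect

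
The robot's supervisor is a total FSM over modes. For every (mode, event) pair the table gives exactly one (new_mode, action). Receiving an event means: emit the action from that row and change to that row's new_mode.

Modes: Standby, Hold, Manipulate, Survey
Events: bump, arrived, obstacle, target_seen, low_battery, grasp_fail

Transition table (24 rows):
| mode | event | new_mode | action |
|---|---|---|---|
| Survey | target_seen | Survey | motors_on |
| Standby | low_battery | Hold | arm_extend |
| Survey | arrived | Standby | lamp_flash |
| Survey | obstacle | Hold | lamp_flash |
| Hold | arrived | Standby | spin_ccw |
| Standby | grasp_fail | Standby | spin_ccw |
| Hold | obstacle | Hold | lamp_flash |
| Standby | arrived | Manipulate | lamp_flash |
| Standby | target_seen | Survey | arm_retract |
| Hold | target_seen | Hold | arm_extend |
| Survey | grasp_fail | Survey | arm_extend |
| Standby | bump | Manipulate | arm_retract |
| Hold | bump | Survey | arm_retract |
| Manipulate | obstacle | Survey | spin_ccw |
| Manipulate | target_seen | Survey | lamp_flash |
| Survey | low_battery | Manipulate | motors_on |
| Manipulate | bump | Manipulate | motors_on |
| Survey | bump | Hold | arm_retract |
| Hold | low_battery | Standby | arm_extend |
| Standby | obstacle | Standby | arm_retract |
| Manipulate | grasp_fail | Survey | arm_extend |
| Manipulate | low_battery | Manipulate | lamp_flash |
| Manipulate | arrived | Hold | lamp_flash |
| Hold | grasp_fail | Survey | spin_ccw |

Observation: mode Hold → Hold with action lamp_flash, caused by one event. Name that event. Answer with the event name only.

try bump: (Hold, bump) → (Survey, arm_retract)
try arrived: (Hold, arrived) → (Standby, spin_ccw)
try obstacle: (Hold, obstacle) → (Hold, lamp_flash)  ← matches
try target_seen: (Hold, target_seen) → (Hold, arm_extend)
try low_battery: (Hold, low_battery) → (Standby, arm_extend)
try grasp_fail: (Hold, grasp_fail) → (Survey, spin_ccw)

obstacle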